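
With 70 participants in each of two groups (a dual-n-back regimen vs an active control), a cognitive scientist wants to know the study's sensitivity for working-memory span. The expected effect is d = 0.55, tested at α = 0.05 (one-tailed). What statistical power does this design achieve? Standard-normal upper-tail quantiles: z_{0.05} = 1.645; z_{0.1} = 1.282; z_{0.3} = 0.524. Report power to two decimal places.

power ≈ 0.95

For two equal groups, power = Φ(d·√(n/2) − z_{α}).
d·√(n/2) = 0.55 × √(70/2) = 0.55 × 5.916 = 3.254.
z_β = 3.254 − 1.645 = 1.609.
Power = Φ(1.609) = 0.946.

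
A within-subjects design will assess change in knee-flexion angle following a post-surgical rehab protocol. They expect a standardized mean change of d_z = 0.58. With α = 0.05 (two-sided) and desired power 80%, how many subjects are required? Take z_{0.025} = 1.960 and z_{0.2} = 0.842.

n = 24 pairs

For a paired (one-sample on differences) test: n = ((z_{α/2} + z_β) / d)².
z_{α/2} + z_β = 1.960 + 0.842 = 2.802.
n = (2.802 / 0.58)² = 4.831² = 23.34.
Round up.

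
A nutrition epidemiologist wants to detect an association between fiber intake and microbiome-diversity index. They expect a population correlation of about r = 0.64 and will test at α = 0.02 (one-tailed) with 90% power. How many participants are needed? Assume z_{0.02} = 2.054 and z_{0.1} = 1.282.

n = 23

Fisher's z: C = ½·ln((1+r)/(1−r)) = ½·ln(4.5556) = 0.7582.
n = ((z_{α} + z_β)/C)² + 3.
(2.054 + 1.282) / 0.7582 = 3.336 / 0.7582 = 4.400.
n = 4.400² + 3 = 19.36 + 3 = 22.4.
Round up.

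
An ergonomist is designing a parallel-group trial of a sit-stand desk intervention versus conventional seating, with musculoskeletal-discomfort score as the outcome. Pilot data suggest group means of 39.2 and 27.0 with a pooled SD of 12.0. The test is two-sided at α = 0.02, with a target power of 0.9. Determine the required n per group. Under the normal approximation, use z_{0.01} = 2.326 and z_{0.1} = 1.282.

Cohen's d = |M₁ − M₂| / SD_pooled = |39.2 − 27.0| / 12.0 = 12.2 / 12.0 = 1.017.
For two independent groups with equal n: n = 2·((z_{α/2} + z_β) / d)².
z_{α/2} + z_β = 2.326 + 1.282 = 3.608.
n = 2 × (3.608 / 1.017)² = 2 × 3.548² = 2 × 12.59 = 25.2.
Round up to the next whole participant.

n = 26 per group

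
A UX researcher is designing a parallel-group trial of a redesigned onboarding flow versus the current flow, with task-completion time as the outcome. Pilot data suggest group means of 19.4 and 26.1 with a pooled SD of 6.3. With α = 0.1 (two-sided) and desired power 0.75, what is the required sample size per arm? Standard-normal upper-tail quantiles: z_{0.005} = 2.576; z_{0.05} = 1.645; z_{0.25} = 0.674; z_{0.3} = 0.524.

n = 10 per group

Cohen's d = |M₁ − M₂| / SD_pooled = |19.4 − 26.1| / 6.3 = 6.7 / 6.3 = 1.063.
For two independent groups with equal n: n = 2·((z_{α/2} + z_β) / d)².
z_{α/2} + z_β = 1.645 + 0.674 = 2.319.
n = 2 × (2.319 / 1.063)² = 2 × 2.182² = 2 × 4.76 = 9.5.
Round up to the next whole participant.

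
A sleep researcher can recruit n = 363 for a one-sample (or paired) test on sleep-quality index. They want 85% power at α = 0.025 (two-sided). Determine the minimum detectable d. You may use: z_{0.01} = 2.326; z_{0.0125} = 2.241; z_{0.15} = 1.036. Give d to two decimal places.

For a single sample (or paired design) of n = 363: d_min = (z_{α/2} + z_β)/√n.
z-sum = 2.241 + 1.036 = 3.277.
d_min = 3.277 / √363 = 3.277 / 19.053 = 0.172.

d_min ≈ 0.17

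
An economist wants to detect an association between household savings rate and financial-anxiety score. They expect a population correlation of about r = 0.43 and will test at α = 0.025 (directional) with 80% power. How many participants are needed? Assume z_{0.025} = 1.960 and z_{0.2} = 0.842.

n = 41

Fisher's z: C = ½·ln((1+r)/(1−r)) = ½·ln(2.5088) = 0.4599.
n = ((z_{α} + z_β)/C)² + 3.
(1.960 + 0.842) / 0.4599 = 2.802 / 0.4599 = 6.093.
n = 6.093² + 3 = 37.12 + 3 = 40.1.
Round up.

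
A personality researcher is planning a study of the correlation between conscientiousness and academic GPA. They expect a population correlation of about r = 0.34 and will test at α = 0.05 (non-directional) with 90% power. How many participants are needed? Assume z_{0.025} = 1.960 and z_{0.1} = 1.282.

Fisher's z: C = ½·ln((1+r)/(1−r)) = ½·ln(2.0303) = 0.3541.
n = ((z_{α/2} + z_β)/C)² + 3.
(1.960 + 1.282) / 0.3541 = 3.242 / 0.3541 = 9.156.
n = 9.156² + 3 = 83.83 + 3 = 86.8.
Round up.

n = 87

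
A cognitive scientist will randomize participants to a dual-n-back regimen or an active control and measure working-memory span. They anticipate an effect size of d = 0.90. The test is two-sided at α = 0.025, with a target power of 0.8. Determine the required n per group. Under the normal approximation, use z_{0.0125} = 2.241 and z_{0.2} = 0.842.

For two independent groups with equal n: n = 2·((z_{α/2} + z_β) / d)².
z_{α/2} + z_β = 2.241 + 0.842 = 3.083.
n = 2 × (3.083 / 0.90)² = 2 × 3.426² = 2 × 11.73 = 23.5.
Round up to the next whole participant.

n = 24 per group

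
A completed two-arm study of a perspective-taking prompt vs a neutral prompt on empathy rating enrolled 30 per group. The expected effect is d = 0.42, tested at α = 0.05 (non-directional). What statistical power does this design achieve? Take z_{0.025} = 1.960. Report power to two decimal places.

For two equal groups, power = Φ(d·√(n/2) − z_{α/2}).
d·√(n/2) = 0.42 × √(30/2) = 0.42 × 3.873 = 1.627.
z_β = 1.627 − 1.960 = -0.333.
Power = Φ(-0.333) = 0.369.

power ≈ 0.37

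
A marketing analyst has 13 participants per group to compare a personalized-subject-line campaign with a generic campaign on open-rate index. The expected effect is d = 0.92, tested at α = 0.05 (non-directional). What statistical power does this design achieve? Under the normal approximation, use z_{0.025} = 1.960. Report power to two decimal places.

power ≈ 0.65

For two equal groups, power = Φ(d·√(n/2) − z_{α/2}).
d·√(n/2) = 0.92 × √(13/2) = 0.92 × 2.550 = 2.346.
z_β = 2.346 − 1.960 = 0.386.
Power = Φ(0.386) = 0.650.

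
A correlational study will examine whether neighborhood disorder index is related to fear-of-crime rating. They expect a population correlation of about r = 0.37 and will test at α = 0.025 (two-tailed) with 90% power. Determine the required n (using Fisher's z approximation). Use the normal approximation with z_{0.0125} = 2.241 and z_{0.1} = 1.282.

n = 86

Fisher's z: C = ½·ln((1+r)/(1−r)) = ½·ln(2.1746) = 0.3884.
n = ((z_{α/2} + z_β)/C)² + 3.
(2.241 + 1.282) / 0.3884 = 3.523 / 0.3884 = 9.071.
n = 9.071² + 3 = 82.27 + 3 = 85.3.
Round up.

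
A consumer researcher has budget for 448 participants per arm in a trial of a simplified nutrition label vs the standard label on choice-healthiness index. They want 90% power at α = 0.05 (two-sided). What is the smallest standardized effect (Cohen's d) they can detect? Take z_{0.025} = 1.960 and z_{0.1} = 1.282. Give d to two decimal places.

d_min ≈ 0.22

For two independent groups of n = 448 each: d_min = (z_{α/2} + z_β)·√(2/n).
z-sum = 1.960 + 1.282 = 3.242.
d_min = 3.242 × √(2/448) = 3.242 × 0.0668 = 0.217.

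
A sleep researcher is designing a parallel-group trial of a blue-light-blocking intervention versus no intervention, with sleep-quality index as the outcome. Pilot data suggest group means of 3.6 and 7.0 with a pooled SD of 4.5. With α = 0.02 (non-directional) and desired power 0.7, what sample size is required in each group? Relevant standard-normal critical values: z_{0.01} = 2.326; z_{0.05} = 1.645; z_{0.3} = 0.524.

n = 29 per group

Cohen's d = |M₁ − M₂| / SD_pooled = |3.6 − 7.0| / 4.5 = 3.4 / 4.5 = 0.756.
For two independent groups with equal n: n = 2·((z_{α/2} + z_β) / d)².
z_{α/2} + z_β = 2.326 + 0.524 = 2.850.
n = 2 × (2.850 / 0.756)² = 2 × 3.770² = 2 × 14.21 = 28.4.
Round up to the next whole participant.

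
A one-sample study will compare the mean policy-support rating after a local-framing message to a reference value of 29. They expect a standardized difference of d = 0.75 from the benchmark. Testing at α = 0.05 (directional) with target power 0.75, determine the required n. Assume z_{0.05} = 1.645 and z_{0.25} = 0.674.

For a one-sample test: n = ((z_{α} + z_β) / d)².
z_{α} + z_β = 1.645 + 0.674 = 2.319.
n = (2.319 / 0.75)² = 3.092² = 9.56.
Round up.

n = 10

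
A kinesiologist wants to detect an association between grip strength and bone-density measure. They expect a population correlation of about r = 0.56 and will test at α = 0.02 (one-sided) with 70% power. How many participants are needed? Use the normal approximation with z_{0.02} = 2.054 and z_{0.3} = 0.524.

Fisher's z: C = ½·ln((1+r)/(1−r)) = ½·ln(3.5455) = 0.6328.
n = ((z_{α} + z_β)/C)² + 3.
(2.054 + 0.524) / 0.6328 = 2.578 / 0.6328 = 4.074.
n = 4.074² + 3 = 16.60 + 3 = 19.6.
Round up.

n = 20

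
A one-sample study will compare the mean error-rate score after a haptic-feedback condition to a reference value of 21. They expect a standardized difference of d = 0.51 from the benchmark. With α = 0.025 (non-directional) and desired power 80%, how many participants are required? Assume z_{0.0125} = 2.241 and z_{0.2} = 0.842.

n = 37

For a one-sample test: n = ((z_{α/2} + z_β) / d)².
z_{α/2} + z_β = 2.241 + 0.842 = 3.083.
n = (3.083 / 0.51)² = 6.045² = 36.54.
Round up.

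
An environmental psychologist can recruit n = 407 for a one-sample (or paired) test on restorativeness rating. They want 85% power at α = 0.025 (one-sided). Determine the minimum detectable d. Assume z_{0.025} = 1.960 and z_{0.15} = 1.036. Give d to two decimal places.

For a single sample (or paired design) of n = 407: d_min = (z_{α} + z_β)/√n.
z-sum = 1.960 + 1.036 = 2.996.
d_min = 2.996 / √407 = 2.996 / 20.174 = 0.149.

d_min ≈ 0.15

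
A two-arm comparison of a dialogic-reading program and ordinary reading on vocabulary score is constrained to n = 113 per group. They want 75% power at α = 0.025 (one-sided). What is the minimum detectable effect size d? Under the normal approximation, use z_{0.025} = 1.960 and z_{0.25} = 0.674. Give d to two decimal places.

For two independent groups of n = 113 each: d_min = (z_{α} + z_β)·√(2/n).
z-sum = 1.960 + 0.674 = 2.634.
d_min = 2.634 × √(2/113) = 2.634 × 0.1330 = 0.350.

d_min ≈ 0.35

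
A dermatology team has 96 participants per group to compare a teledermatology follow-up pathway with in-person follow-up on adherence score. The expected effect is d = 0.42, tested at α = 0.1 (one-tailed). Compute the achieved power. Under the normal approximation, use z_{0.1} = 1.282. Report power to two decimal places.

power ≈ 0.95

For two equal groups, power = Φ(d·√(n/2) − z_{α}).
d·√(n/2) = 0.42 × √(96/2) = 0.42 × 6.928 = 2.910.
z_β = 2.910 − 1.282 = 1.628.
Power = Φ(1.628) = 0.948.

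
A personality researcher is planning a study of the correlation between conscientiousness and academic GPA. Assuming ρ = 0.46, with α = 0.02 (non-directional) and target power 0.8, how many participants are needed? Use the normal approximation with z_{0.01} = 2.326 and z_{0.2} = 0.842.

Fisher's z: C = ½·ln((1+r)/(1−r)) = ½·ln(2.7037) = 0.4973.
n = ((z_{α/2} + z_β)/C)² + 3.
(2.326 + 0.842) / 0.4973 = 3.168 / 0.4973 = 6.370.
n = 6.370² + 3 = 40.58 + 3 = 43.6.
Round up.

n = 44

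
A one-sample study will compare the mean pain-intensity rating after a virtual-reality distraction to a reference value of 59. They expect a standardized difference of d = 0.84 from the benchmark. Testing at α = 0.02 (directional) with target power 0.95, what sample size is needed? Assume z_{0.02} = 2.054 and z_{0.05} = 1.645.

For a one-sample test: n = ((z_{α} + z_β) / d)².
z_{α} + z_β = 2.054 + 1.645 = 3.699.
n = (3.699 / 0.84)² = 4.404² = 19.39.
Round up.

n = 20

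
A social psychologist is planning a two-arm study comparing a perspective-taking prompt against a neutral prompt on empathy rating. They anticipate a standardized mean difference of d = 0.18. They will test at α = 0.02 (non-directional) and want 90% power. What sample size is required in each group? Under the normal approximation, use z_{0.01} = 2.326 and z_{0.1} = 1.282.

For two independent groups with equal n: n = 2·((z_{α/2} + z_β) / d)².
z_{α/2} + z_β = 2.326 + 1.282 = 3.608.
n = 2 × (3.608 / 0.18)² = 2 × 20.044² = 2 × 401.78 = 803.6.
Round up to the next whole participant.

n = 804 per group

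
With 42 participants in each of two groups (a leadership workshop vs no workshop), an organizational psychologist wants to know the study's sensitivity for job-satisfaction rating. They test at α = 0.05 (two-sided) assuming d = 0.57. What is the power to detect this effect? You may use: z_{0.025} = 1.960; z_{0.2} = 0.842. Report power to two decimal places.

For two equal groups, power = Φ(d·√(n/2) − z_{α/2}).
d·√(n/2) = 0.57 × √(42/2) = 0.57 × 4.583 = 2.612.
z_β = 2.612 − 1.960 = 0.652.
Power = Φ(0.652) = 0.743.

power ≈ 0.74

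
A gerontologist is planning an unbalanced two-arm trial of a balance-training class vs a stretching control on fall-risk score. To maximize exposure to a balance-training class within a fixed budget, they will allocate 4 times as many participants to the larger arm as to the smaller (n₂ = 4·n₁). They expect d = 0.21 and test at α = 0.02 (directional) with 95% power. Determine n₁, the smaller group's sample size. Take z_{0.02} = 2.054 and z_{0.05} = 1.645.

With allocation ratio k = n₂/n₁ = 4, Var(x̄₁−x̄₂) = σ²(1/n₁ + 1/(k·n₁)) = σ²·(k+1)/(k·n₁).
So n₁ = (1 + 1/k)·((z_{α} + z_β)/d)² = 1.250 × (3.699/0.21)².
n₁ = 1.250 × 310.26 = 387.8.
Round up: n₁ = 388, giving n₂ = 4 × 388 = 1552.

n₁ = 388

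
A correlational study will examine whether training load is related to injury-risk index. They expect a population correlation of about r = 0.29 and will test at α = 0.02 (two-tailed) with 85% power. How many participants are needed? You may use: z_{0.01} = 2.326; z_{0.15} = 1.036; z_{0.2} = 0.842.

n = 130

Fisher's z: C = ½·ln((1+r)/(1−r)) = ½·ln(1.8169) = 0.2986.
n = ((z_{α/2} + z_β)/C)² + 3.
(2.326 + 1.036) / 0.2986 = 3.362 / 0.2986 = 11.259.
n = 11.259² + 3 = 126.77 + 3 = 129.8.
Round up.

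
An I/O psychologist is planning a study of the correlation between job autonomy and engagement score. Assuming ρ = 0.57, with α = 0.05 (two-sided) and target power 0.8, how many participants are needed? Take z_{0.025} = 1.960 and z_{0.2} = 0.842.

n = 22

Fisher's z: C = ½·ln((1+r)/(1−r)) = ½·ln(3.6512) = 0.6475.
n = ((z_{α/2} + z_β)/C)² + 3.
(1.960 + 0.842) / 0.6475 = 2.802 / 0.6475 = 4.327.
n = 4.327² + 3 = 18.73 + 3 = 21.7.
Round up.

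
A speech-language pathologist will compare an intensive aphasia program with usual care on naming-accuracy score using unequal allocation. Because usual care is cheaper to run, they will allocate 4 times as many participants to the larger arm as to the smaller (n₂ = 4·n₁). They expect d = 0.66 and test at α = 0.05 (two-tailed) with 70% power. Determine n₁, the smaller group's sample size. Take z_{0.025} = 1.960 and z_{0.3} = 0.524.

n₁ = 18

With allocation ratio k = n₂/n₁ = 4, Var(x̄₁−x̄₂) = σ²(1/n₁ + 1/(k·n₁)) = σ²·(k+1)/(k·n₁).
So n₁ = (1 + 1/k)·((z_{α/2} + z_β)/d)² = 1.250 × (2.484/0.66)².
n₁ = 1.250 × 14.16 = 17.7.
Round up: n₁ = 18, giving n₂ = 4 × 18 = 72.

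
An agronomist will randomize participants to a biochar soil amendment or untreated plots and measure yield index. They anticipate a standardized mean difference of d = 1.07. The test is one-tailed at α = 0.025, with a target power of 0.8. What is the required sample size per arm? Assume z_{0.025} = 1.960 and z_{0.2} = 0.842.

n = 14 per group

For two independent groups with equal n: n = 2·((z_{α} + z_β) / d)².
z_{α} + z_β = 1.960 + 0.842 = 2.802.
n = 2 × (2.802 / 1.07)² = 2 × 2.619² = 2 × 6.86 = 13.7.
Round up to the next whole participant.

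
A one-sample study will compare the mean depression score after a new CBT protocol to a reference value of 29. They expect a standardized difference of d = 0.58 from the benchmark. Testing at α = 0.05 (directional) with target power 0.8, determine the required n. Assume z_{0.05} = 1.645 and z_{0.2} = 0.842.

n = 19

For a one-sample test: n = ((z_{α} + z_β) / d)².
z_{α} + z_β = 1.645 + 0.842 = 2.487.
n = (2.487 / 0.58)² = 4.288² = 18.39.
Round up.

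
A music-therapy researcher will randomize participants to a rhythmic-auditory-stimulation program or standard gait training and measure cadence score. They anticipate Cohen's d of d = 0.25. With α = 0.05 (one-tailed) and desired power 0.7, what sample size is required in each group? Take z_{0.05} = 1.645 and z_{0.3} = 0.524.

n = 151 per group

For two independent groups with equal n: n = 2·((z_{α} + z_β) / d)².
z_{α} + z_β = 1.645 + 0.524 = 2.169.
n = 2 × (2.169 / 0.25)² = 2 × 8.676² = 2 × 75.27 = 150.5.
Round up to the next whole participant.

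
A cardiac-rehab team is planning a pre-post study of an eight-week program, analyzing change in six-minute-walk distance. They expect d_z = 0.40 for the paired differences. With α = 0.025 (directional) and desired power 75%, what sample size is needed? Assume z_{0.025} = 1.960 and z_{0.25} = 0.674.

n = 44 pairs

For a paired (one-sample on differences) test: n = ((z_{α} + z_β) / d)².
z_{α} + z_β = 1.960 + 0.674 = 2.634.
n = (2.634 / 0.40)² = 6.585² = 43.36.
Round up.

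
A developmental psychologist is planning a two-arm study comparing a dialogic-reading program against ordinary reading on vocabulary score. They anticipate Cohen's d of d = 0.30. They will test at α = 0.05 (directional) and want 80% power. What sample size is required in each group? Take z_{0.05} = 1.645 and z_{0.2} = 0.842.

n = 138 per group

For two independent groups with equal n: n = 2·((z_{α} + z_β) / d)².
z_{α} + z_β = 1.645 + 0.842 = 2.487.
n = 2 × (2.487 / 0.30)² = 2 × 8.290² = 2 × 68.72 = 137.4.
Round up to the next whole participant.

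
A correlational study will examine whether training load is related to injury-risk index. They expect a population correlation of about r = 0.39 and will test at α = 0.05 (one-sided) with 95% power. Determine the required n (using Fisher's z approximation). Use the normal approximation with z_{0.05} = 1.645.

n = 67

Fisher's z: C = ½·ln((1+r)/(1−r)) = ½·ln(2.2787) = 0.4118.
n = ((z_{α} + z_β)/C)² + 3.
(1.645 + 1.645) / 0.4118 = 3.290 / 0.4118 = 7.989.
n = 7.989² + 3 = 63.83 + 3 = 66.8.
Round up.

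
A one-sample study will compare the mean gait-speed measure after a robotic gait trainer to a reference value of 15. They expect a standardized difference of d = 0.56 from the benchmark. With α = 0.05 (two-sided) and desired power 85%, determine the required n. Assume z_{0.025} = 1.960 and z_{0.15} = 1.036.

For a one-sample test: n = ((z_{α/2} + z_β) / d)².
z_{α/2} + z_β = 1.960 + 1.036 = 2.996.
n = (2.996 / 0.56)² = 5.350² = 28.62.
Round up.

n = 29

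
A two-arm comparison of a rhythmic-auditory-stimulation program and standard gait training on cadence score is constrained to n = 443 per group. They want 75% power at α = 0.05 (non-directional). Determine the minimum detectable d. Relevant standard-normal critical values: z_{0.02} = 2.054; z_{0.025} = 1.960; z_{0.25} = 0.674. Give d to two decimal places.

For two independent groups of n = 443 each: d_min = (z_{α/2} + z_β)·√(2/n).
z-sum = 1.960 + 0.674 = 2.634.
d_min = 2.634 × √(2/443) = 2.634 × 0.0672 = 0.177.

d_min ≈ 0.18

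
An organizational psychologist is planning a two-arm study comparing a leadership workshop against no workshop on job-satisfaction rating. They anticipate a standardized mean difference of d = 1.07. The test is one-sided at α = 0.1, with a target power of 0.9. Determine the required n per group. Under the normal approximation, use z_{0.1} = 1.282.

For two independent groups with equal n: n = 2·((z_{α} + z_β) / d)².
z_{α} + z_β = 1.282 + 1.282 = 2.564.
n = 2 × (2.564 / 1.07)² = 2 × 2.396² = 2 × 5.74 = 11.5.
Round up to the next whole participant.

n = 12 per group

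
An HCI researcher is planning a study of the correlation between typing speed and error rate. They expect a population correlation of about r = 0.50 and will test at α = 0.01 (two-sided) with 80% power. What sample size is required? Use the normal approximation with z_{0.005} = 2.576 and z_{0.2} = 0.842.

Fisher's z: C = ½·ln((1+r)/(1−r)) = ½·ln(3.0000) = 0.5493.
n = ((z_{α/2} + z_β)/C)² + 3.
(2.576 + 0.842) / 0.5493 = 3.418 / 0.5493 = 6.222.
n = 6.222² + 3 = 38.72 + 3 = 41.7.
Round up.

n = 42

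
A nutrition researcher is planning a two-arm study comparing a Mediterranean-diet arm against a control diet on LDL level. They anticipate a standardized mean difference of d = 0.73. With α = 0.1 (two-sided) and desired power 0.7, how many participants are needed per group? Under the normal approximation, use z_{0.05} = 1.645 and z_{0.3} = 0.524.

For two independent groups with equal n: n = 2·((z_{α/2} + z_β) / d)².
z_{α/2} + z_β = 1.645 + 0.524 = 2.169.
n = 2 × (2.169 / 0.73)² = 2 × 2.971² = 2 × 8.83 = 17.7.
Round up to the next whole participant.

n = 18 per group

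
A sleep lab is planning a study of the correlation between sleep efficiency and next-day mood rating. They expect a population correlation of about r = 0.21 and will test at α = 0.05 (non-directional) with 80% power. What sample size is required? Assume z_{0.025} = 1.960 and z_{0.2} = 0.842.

Fisher's z: C = ½·ln((1+r)/(1−r)) = ½·ln(1.5316) = 0.2132.
n = ((z_{α/2} + z_β)/C)² + 3.
(1.960 + 0.842) / 0.2132 = 2.802 / 0.2132 = 13.143.
n = 13.143² + 3 = 172.73 + 3 = 175.7.
Round up.

n = 176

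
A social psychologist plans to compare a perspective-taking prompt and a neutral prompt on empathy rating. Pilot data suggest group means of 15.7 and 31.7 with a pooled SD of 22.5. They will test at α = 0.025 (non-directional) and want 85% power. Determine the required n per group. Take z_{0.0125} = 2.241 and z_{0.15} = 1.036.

Cohen's d = |M₁ − M₂| / SD_pooled = |15.7 − 31.7| / 22.5 = 16.0 / 22.5 = 0.711.
For two independent groups with equal n: n = 2·((z_{α/2} + z_β) / d)².
z_{α/2} + z_β = 2.241 + 1.036 = 3.277.
n = 2 × (3.277 / 0.711)² = 2 × 4.609² = 2 × 21.24 = 42.5.
Round up to the next whole participant.

n = 43 per group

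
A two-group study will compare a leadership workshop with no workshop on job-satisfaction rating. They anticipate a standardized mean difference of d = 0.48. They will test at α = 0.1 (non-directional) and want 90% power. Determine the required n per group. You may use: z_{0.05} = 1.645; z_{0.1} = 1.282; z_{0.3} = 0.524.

n = 75 per group

For two independent groups with equal n: n = 2·((z_{α/2} + z_β) / d)².
z_{α/2} + z_β = 1.645 + 1.282 = 2.927.
n = 2 × (2.927 / 0.48)² = 2 × 6.098² = 2 × 37.18 = 74.4.
Round up to the next whole participant.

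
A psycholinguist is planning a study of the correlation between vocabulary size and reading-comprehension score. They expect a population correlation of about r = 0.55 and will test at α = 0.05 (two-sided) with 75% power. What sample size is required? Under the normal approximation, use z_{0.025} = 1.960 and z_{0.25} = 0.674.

Fisher's z: C = ½·ln((1+r)/(1−r)) = ½·ln(3.4444) = 0.6184.
n = ((z_{α/2} + z_β)/C)² + 3.
(1.960 + 0.674) / 0.6184 = 2.634 / 0.6184 = 4.259.
n = 4.259² + 3 = 18.14 + 3 = 21.1.
Round up.

n = 22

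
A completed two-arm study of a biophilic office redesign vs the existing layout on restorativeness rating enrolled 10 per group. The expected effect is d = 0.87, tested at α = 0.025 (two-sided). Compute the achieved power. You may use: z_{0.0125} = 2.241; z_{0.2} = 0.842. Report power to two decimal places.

For two equal groups, power = Φ(d·√(n/2) − z_{α/2}).
d·√(n/2) = 0.87 × √(10/2) = 0.87 × 2.236 = 1.945.
z_β = 1.945 − 2.241 = -0.296.
Power = Φ(-0.296) = 0.384.

power ≈ 0.38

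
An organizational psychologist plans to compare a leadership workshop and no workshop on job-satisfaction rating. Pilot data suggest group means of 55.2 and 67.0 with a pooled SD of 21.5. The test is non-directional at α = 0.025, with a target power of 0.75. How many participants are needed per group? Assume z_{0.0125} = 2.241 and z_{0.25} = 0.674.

Cohen's d = |M₁ − M₂| / SD_pooled = |55.2 − 67.0| / 21.5 = 11.8 / 21.5 = 0.549.
For two independent groups with equal n: n = 2·((z_{α/2} + z_β) / d)².
z_{α/2} + z_β = 2.241 + 0.674 = 2.915.
n = 2 × (2.915 / 0.549)² = 2 × 5.310² = 2 × 28.19 = 56.4.
Round up to the next whole participant.

n = 57 per group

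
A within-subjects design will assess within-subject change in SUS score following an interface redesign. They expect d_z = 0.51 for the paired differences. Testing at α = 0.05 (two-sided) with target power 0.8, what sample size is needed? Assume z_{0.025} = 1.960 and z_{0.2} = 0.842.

n = 31 pairs

For a paired (one-sample on differences) test: n = ((z_{α/2} + z_β) / d)².
z_{α/2} + z_β = 1.960 + 0.842 = 2.802.
n = (2.802 / 0.51)² = 5.494² = 30.19.
Round up.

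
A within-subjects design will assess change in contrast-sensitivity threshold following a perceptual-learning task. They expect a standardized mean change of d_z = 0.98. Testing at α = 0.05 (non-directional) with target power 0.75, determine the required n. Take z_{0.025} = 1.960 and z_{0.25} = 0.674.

For a paired (one-sample on differences) test: n = ((z_{α/2} + z_β) / d)².
z_{α/2} + z_β = 1.960 + 0.674 = 2.634.
n = (2.634 / 0.98)² = 2.688² = 7.22.
Round up.

n = 8 pairs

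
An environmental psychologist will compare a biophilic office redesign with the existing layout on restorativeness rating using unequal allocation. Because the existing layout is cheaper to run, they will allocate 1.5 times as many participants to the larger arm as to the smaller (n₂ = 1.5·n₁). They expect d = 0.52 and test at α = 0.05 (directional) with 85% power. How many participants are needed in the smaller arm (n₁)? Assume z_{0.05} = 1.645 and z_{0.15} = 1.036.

With allocation ratio k = n₂/n₁ = 1.5, Var(x̄₁−x̄₂) = σ²(1/n₁ + 1/(k·n₁)) = σ²·(k+1)/(k·n₁).
So n₁ = (1 + 1/k)·((z_{α} + z_β)/d)² = 1.667 × (2.681/0.52)².
n₁ = 1.667 × 26.58 = 44.3.
Round up: n₁ = 45, giving n₂ = ⌈1.5 × 45⌉ = ⌈67.5⌉ = 68.

n₁ = 45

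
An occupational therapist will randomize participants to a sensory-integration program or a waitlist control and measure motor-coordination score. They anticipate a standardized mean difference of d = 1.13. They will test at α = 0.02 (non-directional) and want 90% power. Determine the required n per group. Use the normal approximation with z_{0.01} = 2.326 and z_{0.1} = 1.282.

n = 21 per group

For two independent groups with equal n: n = 2·((z_{α/2} + z_β) / d)².
z_{α/2} + z_β = 2.326 + 1.282 = 3.608.
n = 2 × (3.608 / 1.13)² = 2 × 3.193² = 2 × 10.19 = 20.4.
Round up to the next whole participant.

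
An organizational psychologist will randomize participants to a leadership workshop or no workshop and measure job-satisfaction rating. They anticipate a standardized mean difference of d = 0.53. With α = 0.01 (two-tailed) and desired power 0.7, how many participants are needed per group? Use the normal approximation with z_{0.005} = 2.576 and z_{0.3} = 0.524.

n = 69 per group

For two independent groups with equal n: n = 2·((z_{α/2} + z_β) / d)².
z_{α/2} + z_β = 2.576 + 0.524 = 3.100.
n = 2 × (3.100 / 0.53)² = 2 × 5.849² = 2 × 34.21 = 68.4.
Round up to the next whole participant.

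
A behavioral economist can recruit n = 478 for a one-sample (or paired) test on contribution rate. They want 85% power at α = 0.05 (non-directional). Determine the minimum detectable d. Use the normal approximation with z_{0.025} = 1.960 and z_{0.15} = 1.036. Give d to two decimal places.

For a single sample (or paired design) of n = 478: d_min = (z_{α/2} + z_β)/√n.
z-sum = 1.960 + 1.036 = 2.996.
d_min = 2.996 / √478 = 2.996 / 21.863 = 0.137.

d_min ≈ 0.14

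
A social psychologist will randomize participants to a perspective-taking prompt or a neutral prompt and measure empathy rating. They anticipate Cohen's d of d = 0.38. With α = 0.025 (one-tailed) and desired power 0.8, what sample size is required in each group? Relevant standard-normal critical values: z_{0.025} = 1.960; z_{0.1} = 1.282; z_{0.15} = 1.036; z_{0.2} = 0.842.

For two independent groups with equal n: n = 2·((z_{α} + z_β) / d)².
z_{α} + z_β = 1.960 + 0.842 = 2.802.
n = 2 × (2.802 / 0.38)² = 2 × 7.374² = 2 × 54.37 = 108.7.
Round up to the next whole participant.

n = 109 per group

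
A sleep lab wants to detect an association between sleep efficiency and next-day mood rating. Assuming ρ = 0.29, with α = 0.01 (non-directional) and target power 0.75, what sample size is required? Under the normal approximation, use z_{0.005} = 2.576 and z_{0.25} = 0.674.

n = 122

Fisher's z: C = ½·ln((1+r)/(1−r)) = ½·ln(1.8169) = 0.2986.
n = ((z_{α/2} + z_β)/C)² + 3.
(2.576 + 0.674) / 0.2986 = 3.250 / 0.2986 = 10.884.
n = 10.884² + 3 = 118.46 + 3 = 121.5.
Round up.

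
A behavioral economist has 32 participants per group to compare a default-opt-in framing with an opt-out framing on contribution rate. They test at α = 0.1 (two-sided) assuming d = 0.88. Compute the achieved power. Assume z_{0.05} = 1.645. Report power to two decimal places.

power ≈ 0.97

For two equal groups, power = Φ(d·√(n/2) − z_{α/2}).
d·√(n/2) = 0.88 × √(32/2) = 0.88 × 4.000 = 3.520.
z_β = 3.520 − 1.645 = 1.875.
Power = Φ(1.875) = 0.970.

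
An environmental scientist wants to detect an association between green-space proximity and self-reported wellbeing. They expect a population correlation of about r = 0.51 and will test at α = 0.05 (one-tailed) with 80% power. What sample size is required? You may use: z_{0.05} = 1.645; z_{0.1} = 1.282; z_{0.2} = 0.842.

n = 23

Fisher's z: C = ½·ln((1+r)/(1−r)) = ½·ln(3.0816) = 0.5627.
n = ((z_{α} + z_β)/C)² + 3.
(1.645 + 0.842) / 0.5627 = 2.487 / 0.5627 = 4.420.
n = 4.420² + 3 = 19.53 + 3 = 22.5.
Round up.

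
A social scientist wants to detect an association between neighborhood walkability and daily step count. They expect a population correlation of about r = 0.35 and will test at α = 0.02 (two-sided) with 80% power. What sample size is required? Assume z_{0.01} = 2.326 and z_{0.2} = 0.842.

n = 79

Fisher's z: C = ½·ln((1+r)/(1−r)) = ½·ln(2.0769) = 0.3654.
n = ((z_{α/2} + z_β)/C)² + 3.
(2.326 + 0.842) / 0.3654 = 3.168 / 0.3654 = 8.670.
n = 8.670² + 3 = 75.17 + 3 = 78.2.
Round up.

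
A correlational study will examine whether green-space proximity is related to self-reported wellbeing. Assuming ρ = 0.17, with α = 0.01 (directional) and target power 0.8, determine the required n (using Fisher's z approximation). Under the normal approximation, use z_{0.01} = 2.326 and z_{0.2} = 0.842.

Fisher's z: C = ½·ln((1+r)/(1−r)) = ½·ln(1.4096) = 0.1717.
n = ((z_{α} + z_β)/C)² + 3.
(2.326 + 0.842) / 0.1717 = 3.168 / 0.1717 = 18.451.
n = 18.451² + 3 = 340.43 + 3 = 343.4.
Round up.

n = 344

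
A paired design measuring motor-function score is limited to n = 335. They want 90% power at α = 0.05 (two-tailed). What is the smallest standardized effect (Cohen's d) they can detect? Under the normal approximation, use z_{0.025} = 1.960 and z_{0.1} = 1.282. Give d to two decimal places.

For a single sample (or paired design) of n = 335: d_min = (z_{α/2} + z_β)/√n.
z-sum = 1.960 + 1.282 = 3.242.
d_min = 3.242 / √335 = 3.242 / 18.303 = 0.177.

d_min ≈ 0.18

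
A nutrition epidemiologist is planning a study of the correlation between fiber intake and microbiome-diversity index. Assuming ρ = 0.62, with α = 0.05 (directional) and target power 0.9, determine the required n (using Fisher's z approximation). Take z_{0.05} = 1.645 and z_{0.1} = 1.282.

Fisher's z: C = ½·ln((1+r)/(1−r)) = ½·ln(4.2632) = 0.7250.
n = ((z_{α} + z_β)/C)² + 3.
(1.645 + 1.282) / 0.7250 = 2.927 / 0.7250 = 4.037.
n = 4.037² + 3 = 16.30 + 3 = 19.3.
Round up.

n = 20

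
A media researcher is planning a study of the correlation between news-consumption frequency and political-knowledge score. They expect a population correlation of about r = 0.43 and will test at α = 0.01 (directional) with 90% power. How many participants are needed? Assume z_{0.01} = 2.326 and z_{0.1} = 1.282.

n = 65

Fisher's z: C = ½·ln((1+r)/(1−r)) = ½·ln(2.5088) = 0.4599.
n = ((z_{α} + z_β)/C)² + 3.
(2.326 + 1.282) / 0.4599 = 3.608 / 0.4599 = 7.845.
n = 7.845² + 3 = 61.55 + 3 = 64.5.
Round up.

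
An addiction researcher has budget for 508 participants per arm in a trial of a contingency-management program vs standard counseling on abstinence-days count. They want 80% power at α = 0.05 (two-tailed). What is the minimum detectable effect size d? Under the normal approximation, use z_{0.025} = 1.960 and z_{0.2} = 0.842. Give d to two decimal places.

For two independent groups of n = 508 each: d_min = (z_{α/2} + z_β)·√(2/n).
z-sum = 1.960 + 0.842 = 2.802.
d_min = 2.802 × √(2/508) = 2.802 × 0.0627 = 0.176.

d_min ≈ 0.18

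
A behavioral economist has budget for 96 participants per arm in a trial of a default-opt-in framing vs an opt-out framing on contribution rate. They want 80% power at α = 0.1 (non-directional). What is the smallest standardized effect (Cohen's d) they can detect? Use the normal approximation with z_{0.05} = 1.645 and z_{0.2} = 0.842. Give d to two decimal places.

d_min ≈ 0.36

For two independent groups of n = 96 each: d_min = (z_{α/2} + z_β)·√(2/n).
z-sum = 1.645 + 0.842 = 2.487.
d_min = 2.487 × √(2/96) = 2.487 × 0.1443 = 0.359.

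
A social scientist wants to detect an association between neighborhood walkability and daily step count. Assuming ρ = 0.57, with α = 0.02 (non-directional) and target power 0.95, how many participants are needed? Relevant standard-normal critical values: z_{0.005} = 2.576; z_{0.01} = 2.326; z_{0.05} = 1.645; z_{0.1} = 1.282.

n = 41

Fisher's z: C = ½·ln((1+r)/(1−r)) = ½·ln(3.6512) = 0.6475.
n = ((z_{α/2} + z_β)/C)² + 3.
(2.326 + 1.645) / 0.6475 = 3.971 / 0.6475 = 6.133.
n = 6.133² + 3 = 37.61 + 3 = 40.6.
Round up.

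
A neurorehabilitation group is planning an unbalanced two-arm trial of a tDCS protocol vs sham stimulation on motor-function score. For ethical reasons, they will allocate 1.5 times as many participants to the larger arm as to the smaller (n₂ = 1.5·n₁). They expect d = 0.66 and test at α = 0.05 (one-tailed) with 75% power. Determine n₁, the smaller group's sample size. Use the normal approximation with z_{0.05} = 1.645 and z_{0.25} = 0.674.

With allocation ratio k = n₂/n₁ = 1.5, Var(x̄₁−x̄₂) = σ²(1/n₁ + 1/(k·n₁)) = σ²·(k+1)/(k·n₁).
So n₁ = (1 + 1/k)·((z_{α} + z_β)/d)² = 1.667 × (2.319/0.66)².
n₁ = 1.667 × 12.35 = 20.6.
Round up: n₁ = 21, giving n₂ = ⌈1.5 × 21⌉ = ⌈31.5⌉ = 32.

n₁ = 21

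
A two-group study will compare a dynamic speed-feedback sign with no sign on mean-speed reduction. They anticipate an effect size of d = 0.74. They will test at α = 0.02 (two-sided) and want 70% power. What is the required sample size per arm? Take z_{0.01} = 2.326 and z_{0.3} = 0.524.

n = 30 per group

For two independent groups with equal n: n = 2·((z_{α/2} + z_β) / d)².
z_{α/2} + z_β = 2.326 + 0.524 = 2.850.
n = 2 × (2.850 / 0.74)² = 2 × 3.851² = 2 × 14.83 = 29.7.
Round up to the next whole participant.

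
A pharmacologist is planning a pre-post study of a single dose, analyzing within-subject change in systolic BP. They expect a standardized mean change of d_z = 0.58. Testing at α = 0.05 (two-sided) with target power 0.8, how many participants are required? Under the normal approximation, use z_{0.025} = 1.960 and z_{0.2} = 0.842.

For a paired (one-sample on differences) test: n = ((z_{α/2} + z_β) / d)².
z_{α/2} + z_β = 1.960 + 0.842 = 2.802.
n = (2.802 / 0.58)² = 4.831² = 23.34.
Round up.

n = 24 pairs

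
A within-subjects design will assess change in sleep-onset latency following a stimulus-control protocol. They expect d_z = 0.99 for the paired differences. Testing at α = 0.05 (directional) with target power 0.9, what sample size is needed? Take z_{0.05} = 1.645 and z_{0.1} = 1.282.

n = 9 pairs

For a paired (one-sample on differences) test: n = ((z_{α} + z_β) / d)².
z_{α} + z_β = 1.645 + 1.282 = 2.927.
n = (2.927 / 0.99)² = 2.957² = 8.74.
Round up.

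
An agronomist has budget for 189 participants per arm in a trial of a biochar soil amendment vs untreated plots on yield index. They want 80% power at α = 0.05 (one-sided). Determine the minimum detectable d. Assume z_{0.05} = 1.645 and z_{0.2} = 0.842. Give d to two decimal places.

For two independent groups of n = 189 each: d_min = (z_{α} + z_β)·√(2/n).
z-sum = 1.645 + 0.842 = 2.487.
d_min = 2.487 × √(2/189) = 2.487 × 0.1029 = 0.256.

d_min ≈ 0.26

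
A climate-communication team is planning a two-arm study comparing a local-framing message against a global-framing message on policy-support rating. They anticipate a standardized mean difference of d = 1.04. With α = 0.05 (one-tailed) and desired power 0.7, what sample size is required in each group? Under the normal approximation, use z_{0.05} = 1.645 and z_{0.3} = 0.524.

For two independent groups with equal n: n = 2·((z_{α} + z_β) / d)².
z_{α} + z_β = 1.645 + 0.524 = 2.169.
n = 2 × (2.169 / 1.04)² = 2 × 2.086² = 2 × 4.35 = 8.7.
Round up to the next whole participant.

n = 9 per group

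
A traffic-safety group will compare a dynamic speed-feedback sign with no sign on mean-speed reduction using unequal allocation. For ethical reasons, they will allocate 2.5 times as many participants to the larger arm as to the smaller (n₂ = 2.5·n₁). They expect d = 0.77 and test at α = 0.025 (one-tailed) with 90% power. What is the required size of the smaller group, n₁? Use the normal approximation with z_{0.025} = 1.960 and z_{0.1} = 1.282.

With allocation ratio k = n₂/n₁ = 2.5, Var(x̄₁−x̄₂) = σ²(1/n₁ + 1/(k·n₁)) = σ²·(k+1)/(k·n₁).
So n₁ = (1 + 1/k)·((z_{α} + z_β)/d)² = 1.400 × (3.242/0.77)².
n₁ = 1.400 × 17.73 = 24.8.
Round up: n₁ = 25, giving n₂ = ⌈2.5 × 25⌉ = ⌈62.5⌉ = 63.

n₁ = 25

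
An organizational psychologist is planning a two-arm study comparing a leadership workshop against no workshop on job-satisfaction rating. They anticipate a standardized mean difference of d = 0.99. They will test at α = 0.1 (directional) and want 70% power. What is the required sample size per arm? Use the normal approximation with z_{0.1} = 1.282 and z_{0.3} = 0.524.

n = 7 per group

For two independent groups with equal n: n = 2·((z_{α} + z_β) / d)².
z_{α} + z_β = 1.282 + 0.524 = 1.806.
n = 2 × (1.806 / 0.99)² = 2 × 1.824² = 2 × 3.33 = 6.7.
Round up to the next whole participant.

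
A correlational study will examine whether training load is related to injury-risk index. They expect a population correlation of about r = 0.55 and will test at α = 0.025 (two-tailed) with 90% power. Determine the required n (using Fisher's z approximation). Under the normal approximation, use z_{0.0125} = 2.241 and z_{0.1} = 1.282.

n = 36

Fisher's z: C = ½·ln((1+r)/(1−r)) = ½·ln(3.4444) = 0.6184.
n = ((z_{α/2} + z_β)/C)² + 3.
(2.241 + 1.282) / 0.6184 = 3.523 / 0.6184 = 5.697.
n = 5.697² + 3 = 32.46 + 3 = 35.5.
Round up.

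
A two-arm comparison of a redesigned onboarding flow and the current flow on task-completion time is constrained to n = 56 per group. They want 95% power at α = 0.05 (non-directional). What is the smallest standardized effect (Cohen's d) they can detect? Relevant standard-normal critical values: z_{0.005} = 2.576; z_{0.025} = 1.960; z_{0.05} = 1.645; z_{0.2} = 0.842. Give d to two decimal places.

d_min ≈ 0.68

For two independent groups of n = 56 each: d_min = (z_{α/2} + z_β)·√(2/n).
z-sum = 1.960 + 1.645 = 3.605.
d_min = 3.605 × √(2/56) = 3.605 × 0.1890 = 0.681.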